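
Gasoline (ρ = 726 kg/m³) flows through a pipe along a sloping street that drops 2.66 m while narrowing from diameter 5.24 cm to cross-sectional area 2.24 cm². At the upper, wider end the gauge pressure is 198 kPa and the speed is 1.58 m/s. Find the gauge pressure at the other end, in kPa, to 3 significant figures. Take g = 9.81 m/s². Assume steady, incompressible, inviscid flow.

P₂ = 134 kPa

Continuity gives A₁v₁ = A₂v₂, so v₂ = (21.6 cm²)/(2.24 cm²) × 1.58 m/s = 15.2 m/s.
Bernoulli: P₁ + ½ρv₁² + ρg h₁ = P₂ + ½ρv₂² + ρg h₂, so P₂ = P₁ + ½ρ(v₁² − v₂²) − ρg(h₂ − h₁).
P₂ = 198000 + ½·726·(1.58² − 15.2²) − 726·9.81·(−2.66) = 198000 + (-83100) − (-18900) = 134000 Pa.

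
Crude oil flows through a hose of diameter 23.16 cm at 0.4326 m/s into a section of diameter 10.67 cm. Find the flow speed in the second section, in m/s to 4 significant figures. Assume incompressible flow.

Mass conservation (A₁v₁ = A₂v₂) gives v₂ = 0.4326 × 421.3/89.42 = 2.038 m/s.

v₂ ≈ 2.038 m/s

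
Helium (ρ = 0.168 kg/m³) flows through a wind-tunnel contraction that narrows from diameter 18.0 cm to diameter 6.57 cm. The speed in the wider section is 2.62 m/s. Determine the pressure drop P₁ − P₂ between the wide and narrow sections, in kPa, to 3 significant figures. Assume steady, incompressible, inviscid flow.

ΔP = 0.0319 kPa

Continuity gives A₁v₁ = A₂v₂, so v₂ = (254 cm²)/(33.9 cm²) × 2.62 m/s = 19.7 m/s.
Along the horizontal streamline, P + ½ρv² is constant.
P₁ − P₂ = ½·0.168·(19.7² − 2.62²) = ½·0.168·380 = 31.9 Pa.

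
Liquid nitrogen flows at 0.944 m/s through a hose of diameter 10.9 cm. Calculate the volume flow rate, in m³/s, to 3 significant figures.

Q = A·v = 0.00933 m² × 0.944 m/s = 0.00881 m³/s.

Q ≈ 0.00881 m³/s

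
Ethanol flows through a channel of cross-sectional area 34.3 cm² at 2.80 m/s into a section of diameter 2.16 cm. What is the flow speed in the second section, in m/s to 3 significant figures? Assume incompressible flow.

v₂ ≈ 26.2 m/s

The volume flow rate is constant, so v₂ = (A₁/A₂)v₁ = (34.3/3.66)·2.80 = 26.2 m/s.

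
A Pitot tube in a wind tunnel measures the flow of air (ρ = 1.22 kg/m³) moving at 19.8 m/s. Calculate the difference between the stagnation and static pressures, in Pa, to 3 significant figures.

At the stagnation point the flow is brought to rest, so Bernoulli gives P_stag − P_static = ½ρv².
ΔP = ½·1.22·19.8² = 239 Pa.

ΔP = 239 Pa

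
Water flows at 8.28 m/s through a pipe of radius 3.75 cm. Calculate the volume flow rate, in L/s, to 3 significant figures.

Q = A·v = 0.00442 m² × 8.28 m/s = 0.0366 m³/s.
Converting: 0.0366 m³/s × 1000 = 36.6 L/s.

36.6 L/s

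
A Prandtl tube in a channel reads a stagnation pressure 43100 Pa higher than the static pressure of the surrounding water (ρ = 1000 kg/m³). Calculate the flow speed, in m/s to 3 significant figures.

v = 9.28 m/s

At the stagnation point the flow is brought to rest, so Bernoulli gives P_stag − P_static = ½ρv².
v = √(2ΔP/ρ) = √(2·43100/1000) = 9.28 m/s.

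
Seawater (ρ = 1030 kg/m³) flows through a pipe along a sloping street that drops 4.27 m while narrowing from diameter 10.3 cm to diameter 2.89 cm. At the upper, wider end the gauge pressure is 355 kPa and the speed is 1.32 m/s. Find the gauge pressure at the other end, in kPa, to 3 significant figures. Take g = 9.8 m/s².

Continuity gives A₁v₁ = A₂v₂, so v₂ = (83.3 cm²)/(6.56 cm²) × 1.32 m/s = 16.8 m/s.
Energy conservation along the streamline gives P₂ = P₁ − ½ρ(v₂² − v₁²) − ρg(h₂ − h₁).
P₂ = 355000 + ½·1030·(1.32² − 16.8²) − 1030·9.8·(−4.27) = 355000 + (-144000) − (-43100) = 254000 Pa.

P₂ = 254 kPa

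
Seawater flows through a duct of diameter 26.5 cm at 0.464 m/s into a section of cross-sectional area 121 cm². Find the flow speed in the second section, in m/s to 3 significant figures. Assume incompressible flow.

The volume flow rate is constant, so v₂ = (A₁/A₂)v₁ = (552/121)·0.464 = 2.12 m/s.

v₂ ≈ 2.12 m/s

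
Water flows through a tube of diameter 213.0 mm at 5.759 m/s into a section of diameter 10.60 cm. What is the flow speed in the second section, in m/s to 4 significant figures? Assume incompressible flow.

v₂ ≈ 23.25 m/s

By continuity, v₂ = v₁·A₁/A₂ = 5.759·(356.3/88.25) = 23.25 m/s.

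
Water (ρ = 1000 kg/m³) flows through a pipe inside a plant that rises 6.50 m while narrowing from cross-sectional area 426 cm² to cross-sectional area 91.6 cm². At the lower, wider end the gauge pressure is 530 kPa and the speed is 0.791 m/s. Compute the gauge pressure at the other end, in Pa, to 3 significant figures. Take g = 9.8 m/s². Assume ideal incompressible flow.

Continuity gives A₁v₁ = A₂v₂, so v₂ = (426 cm²)/(91.6 cm²) × 0.791 m/s = 3.68 m/s.
Energy conservation along the streamline gives P₂ = P₁ − ½ρ(v₂² − v₁²) − ρg(h₂ − h₁).
P₂ = 530000 + ½·1000·(0.791² − 3.68²) − 1000·9.8·(+6.50) = 530000 + (-6450) − (63700) = 460000 Pa.

P₂ ≈ 460000 Pa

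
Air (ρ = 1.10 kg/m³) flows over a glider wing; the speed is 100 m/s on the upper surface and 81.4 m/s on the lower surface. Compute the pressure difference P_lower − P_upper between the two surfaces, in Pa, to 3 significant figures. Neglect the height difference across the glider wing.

ΔP ≈ 1860 Pa

The pressure is lower where the speed is higher: ΔP = ½ρ(v_up² − v_low²).
ΔP = ½·1.10·(100² − 81.4²) = 1860 Pa.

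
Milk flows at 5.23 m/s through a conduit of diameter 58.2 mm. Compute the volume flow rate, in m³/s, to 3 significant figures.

Q = A·v = 0.00266 m² × 5.23 m/s = 0.0139 m³/s.

Q ≈ 0.0139 m³/s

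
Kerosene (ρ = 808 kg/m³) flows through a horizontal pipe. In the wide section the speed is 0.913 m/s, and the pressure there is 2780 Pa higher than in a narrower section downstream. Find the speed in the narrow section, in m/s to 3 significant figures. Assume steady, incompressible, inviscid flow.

v₂ = 2.78 m/s

Along the level pipe P + ½ρv² is conserved, hence v₂² = v₁² + 2(P₁ − P₂)/ρ.
v₂ = √(0.913² + 2·2780/808) = √(0.834 + 6.88) = 2.78 m/s.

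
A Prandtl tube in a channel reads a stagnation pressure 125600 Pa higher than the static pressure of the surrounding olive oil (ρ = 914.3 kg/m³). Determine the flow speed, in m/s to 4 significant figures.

Bernoulli between the free stream and the stagnation point: ½ρv² = P_stag − P_static.
v = √(2ΔP/ρ) = √(2·125600/914.3) = 16.58 m/s.

v ≈ 16.58 m/s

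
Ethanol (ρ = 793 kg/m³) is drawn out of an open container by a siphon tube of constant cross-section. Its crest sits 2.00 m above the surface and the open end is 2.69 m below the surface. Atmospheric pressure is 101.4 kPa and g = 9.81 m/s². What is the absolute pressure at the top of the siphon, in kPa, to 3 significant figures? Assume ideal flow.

Bernoulli surface→outlet gives ½v² = g·h_out, so v = √(2·9.81·2.69) = 7.26 m/s.
With constant cross-section the crest speed equals v; applying Bernoulli from the surface up to the crest, P_top = P_atm − ½ρv² − ρg·h_top.
P_top = 101400 − ½·793·7.26² − 793·9.81·2.00 = 64900 Pa.

P_top ≈ 64.9 kPa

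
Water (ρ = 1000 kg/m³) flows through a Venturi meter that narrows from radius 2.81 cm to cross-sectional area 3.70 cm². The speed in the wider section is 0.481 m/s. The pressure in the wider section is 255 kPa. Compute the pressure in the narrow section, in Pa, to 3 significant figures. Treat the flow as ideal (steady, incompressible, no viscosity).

Continuity gives A₁v₁ = A₂v₂, so v₂ = (24.8 cm²)/(3.70 cm²) × 0.481 m/s = 3.22 m/s.
Along the horizontal streamline, P + ½ρv² is constant.
P₂ = P₁ − ½ρ(v₂² − v₁²) = 255000 − ½·1000·(3.22² − 0.481²) = 255000 − 5080 = 250000 Pa.

P₂ ≈ 250000 Pa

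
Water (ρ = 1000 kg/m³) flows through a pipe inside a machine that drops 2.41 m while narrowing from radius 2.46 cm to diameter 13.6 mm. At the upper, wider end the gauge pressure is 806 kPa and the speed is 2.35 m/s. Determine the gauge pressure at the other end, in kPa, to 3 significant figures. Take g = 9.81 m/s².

P₂ ≈ 359 kPa

Continuity gives A₁v₁ = A₂v₂, so v₂ = (19.0 cm²)/(1.45 cm²) × 2.35 m/s = 30.8 m/s.
Energy conservation along the streamline gives P₂ = P₁ − ½ρ(v₂² − v₁²) − ρg(h₂ − h₁).
P₂ = 806000 + ½·1000·(2.35² − 30.8²) − 1000·9.81·(−2.41) = 806000 + (-470000) − (-23600) = 359000 Pa.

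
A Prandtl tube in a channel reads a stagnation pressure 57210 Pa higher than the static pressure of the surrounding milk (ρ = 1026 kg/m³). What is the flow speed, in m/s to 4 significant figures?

The dynamic pressure equals the rise in static pressure at the stagnation point: ΔP = ½ρv².
v = √(2ΔP/ρ) = √(2·57210/1026) = 10.56 m/s.

v = 10.56 m/s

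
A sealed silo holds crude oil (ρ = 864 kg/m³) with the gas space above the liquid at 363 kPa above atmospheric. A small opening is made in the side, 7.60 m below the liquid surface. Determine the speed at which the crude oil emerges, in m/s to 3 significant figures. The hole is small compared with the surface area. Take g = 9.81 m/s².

v ≈ 31.5 m/s

Take point 1 at the surface (v₁ ≈ 0) and point 2 at the hole (at atmospheric pressure). Bernoulli: P₁ + ρg h = P_atm + ½ρv₂².
With P₁ − P_atm = 363000 Pa, v₂ = √(2gh + 2ΔP/ρ) = √(2·9.81·7.60 + 2·363000/864) = 31.5 m/s.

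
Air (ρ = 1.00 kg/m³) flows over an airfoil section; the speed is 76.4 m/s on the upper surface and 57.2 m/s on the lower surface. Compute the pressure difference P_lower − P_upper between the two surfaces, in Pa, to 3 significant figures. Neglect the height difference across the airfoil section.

With negligible Δh, P + ½ρv² is constant, so P_low − P_up = ½ρ(v_up² − v_low²).
ΔP = ½·1.00·(76.4² − 57.2²) = 1280 Pa.

ΔP ≈ 1280 Pa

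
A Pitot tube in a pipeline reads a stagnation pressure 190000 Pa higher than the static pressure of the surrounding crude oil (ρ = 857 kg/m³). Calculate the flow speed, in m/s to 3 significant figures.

At the stagnation point the flow is brought to rest, so Bernoulli gives P_stag − P_static = ½ρv².
v = √(2ΔP/ρ) = √(2·190000/857) = 21.1 m/s.

v ≈ 21.1 m/s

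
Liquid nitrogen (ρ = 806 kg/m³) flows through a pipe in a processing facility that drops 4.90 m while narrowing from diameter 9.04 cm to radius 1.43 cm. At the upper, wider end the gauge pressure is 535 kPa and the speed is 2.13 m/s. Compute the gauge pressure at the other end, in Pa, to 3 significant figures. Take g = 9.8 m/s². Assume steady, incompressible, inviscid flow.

P₂ ≈ 393000 Pa

By continuity, v₂ = v₁·A₁/A₂ = 2.13·(64.2/6.42) = 21.3 m/s.
Applying Bernoulli between the two ends and solving for P₂: P₂ = P₁ + ½ρ(v₁² − v₂²) − ρgΔh.
P₂ = 535000 + ½·806·(2.13² − 21.3²) − 806·9.8·(−4.90) = 535000 + (-181000) − (-38700) = 393000 Pa.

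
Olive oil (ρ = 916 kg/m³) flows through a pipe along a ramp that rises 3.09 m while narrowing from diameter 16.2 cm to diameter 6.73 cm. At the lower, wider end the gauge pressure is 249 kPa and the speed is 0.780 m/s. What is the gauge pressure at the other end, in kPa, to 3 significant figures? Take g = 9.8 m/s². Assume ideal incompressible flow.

P₂ ≈ 212 kPa

Mass conservation (A₁v₁ = A₂v₂) gives v₂ = 0.780 × 206/35.6 = 4.52 m/s.
Applying Bernoulli between the two ends and solving for P₂: P₂ = P₁ + ½ρ(v₁² − v₂²) − ρgΔh.
P₂ = 249000 + ½·916·(0.780² − 4.52²) − 916·9.8·(+3.09) = 249000 + (-9080) − (27700) = 212000 Pa.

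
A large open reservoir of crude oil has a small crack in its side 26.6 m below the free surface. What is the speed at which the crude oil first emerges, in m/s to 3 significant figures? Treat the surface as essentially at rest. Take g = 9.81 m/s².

With the surface at rest and both surface and jet at atmospheric pressure, Bernoulli gives ρg h = ½ρv², so v = √(2gh) = √(2·9.81·26.6) = 22.8 m/s.

v = 22.8 m/s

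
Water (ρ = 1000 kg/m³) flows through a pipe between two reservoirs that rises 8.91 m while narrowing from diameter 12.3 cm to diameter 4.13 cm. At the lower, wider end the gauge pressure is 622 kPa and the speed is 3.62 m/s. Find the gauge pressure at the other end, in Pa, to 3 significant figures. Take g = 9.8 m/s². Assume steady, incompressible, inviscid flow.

25800 Pa

Mass conservation (A₁v₁ = A₂v₂) gives v₂ = 3.62 × 119/13.4 = 32.1 m/s.
Bernoulli: P₁ + ½ρv₁² + ρg h₁ = P₂ + ½ρv₂² + ρg h₂, so P₂ = P₁ + ½ρ(v₁² − v₂²) − ρg(h₂ − h₁).
P₂ = 622000 + ½·1000·(3.62² − 32.1²) − 1000·9.8·(+8.91) = 622000 + (-509000) − (87300) = 25800 Pa.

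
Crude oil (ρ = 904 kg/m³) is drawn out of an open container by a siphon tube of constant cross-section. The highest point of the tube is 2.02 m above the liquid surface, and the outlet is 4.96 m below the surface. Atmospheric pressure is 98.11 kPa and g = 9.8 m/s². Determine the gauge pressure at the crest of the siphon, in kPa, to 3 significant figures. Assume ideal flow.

P_gauge ≈ -61.8 kPa

From the surface to the outlet (both open to atmosphere, surface at rest): v = √(2g·h_out) = √(2·9.8·4.96) = 9.86 m/s.
Continuity keeps v the same throughout the tube; from surface to crest, P_atm + 0 = P_top + ½ρv² + ρg·h_top.
P_top = 98110 − ½·904·9.86² − 904·9.8·2.02 = 36300 Pa. So P_gauge = P_top − P_atm = -61800 Pa.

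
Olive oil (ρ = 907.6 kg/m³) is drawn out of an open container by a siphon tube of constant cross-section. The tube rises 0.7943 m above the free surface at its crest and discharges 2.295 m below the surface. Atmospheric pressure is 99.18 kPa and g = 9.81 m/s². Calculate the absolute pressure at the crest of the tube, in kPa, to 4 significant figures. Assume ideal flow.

71.67 kPa

The outlet speed comes from Torricelli: v = √(2g·2.295) = 6.710 m/s.
The bore is uniform, so the speed at the crest is the same v. Bernoulli surface→crest: P_atm = P_top + ½ρv² + ρg·h_top.
P_top = 99180 − ½·907.6·6.710² − 907.6·9.81·0.7943 = 71670 Pa.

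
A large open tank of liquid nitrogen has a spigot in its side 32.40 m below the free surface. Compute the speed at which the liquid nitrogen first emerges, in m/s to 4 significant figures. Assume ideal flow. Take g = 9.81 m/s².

v ≈ 25.21 m/s

The surface is effectively still and both ends are open, so ½v² = gh and v = √(2·9.81·32.40) = 25.21 m/s.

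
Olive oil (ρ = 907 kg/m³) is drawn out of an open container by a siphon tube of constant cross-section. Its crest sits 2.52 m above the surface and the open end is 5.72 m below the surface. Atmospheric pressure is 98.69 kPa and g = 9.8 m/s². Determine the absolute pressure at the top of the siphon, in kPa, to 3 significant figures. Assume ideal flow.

P_top = 25.4 kPa

From the surface to the outlet (both open to atmosphere, surface at rest): v = √(2g·h_out) = √(2·9.8·5.72) = 10.6 m/s.
Continuity keeps v the same throughout the tube; from surface to crest, P_atm + 0 = P_top + ½ρv² + ρg·h_top.
P_top = 98690 − ½·907·10.6² − 907·9.8·2.52 = 25400 Pa.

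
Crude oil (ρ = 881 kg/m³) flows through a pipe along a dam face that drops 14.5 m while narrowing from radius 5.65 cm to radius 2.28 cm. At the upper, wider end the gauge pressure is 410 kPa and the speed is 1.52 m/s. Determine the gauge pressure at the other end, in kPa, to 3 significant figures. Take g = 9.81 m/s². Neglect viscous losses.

By continuity, v₂ = v₁·A₁/A₂ = 1.52·(100/16.3) = 9.33 m/s.
Energy conservation along the streamline gives P₂ = P₁ − ½ρ(v₂² − v₁²) − ρg(h₂ − h₁).
P₂ = 410000 + ½·881·(1.52² − 9.33²) − 881·9.81·(−14.5) = 410000 + (-37400) − (-125000) = 498000 Pa.

P₂ = 498 kPa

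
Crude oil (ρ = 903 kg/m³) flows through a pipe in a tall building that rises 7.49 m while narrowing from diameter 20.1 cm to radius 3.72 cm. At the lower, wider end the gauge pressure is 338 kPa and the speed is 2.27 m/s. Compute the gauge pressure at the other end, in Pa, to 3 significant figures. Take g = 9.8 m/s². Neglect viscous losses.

P₂ ≈ 150000 Pa

By continuity, v₂ = v₁·A₁/A₂ = 2.27·(317/43.5) = 16.6 m/s.
Bernoulli: P₁ + ½ρv₁² + ρg h₁ = P₂ + ½ρv₂² + ρg h₂, so P₂ = P₁ + ½ρ(v₁² − v₂²) − ρg(h₂ − h₁).
P₂ = 338000 + ½·903·(2.27² − 16.6²) − 903·9.8·(+7.49) = 338000 + (-122000) − (66300) = 150000 Pa.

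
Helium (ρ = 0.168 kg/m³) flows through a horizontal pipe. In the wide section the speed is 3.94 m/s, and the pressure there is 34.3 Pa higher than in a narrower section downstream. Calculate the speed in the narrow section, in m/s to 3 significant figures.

Horizontal Bernoulli: P₁ + ½ρv₁² = P₂ + ½ρv₂², so v₂² = v₁² + 2(P₁ − P₂)/ρ.
v₂ = √(3.94² + 2·34.3/0.168) = √(15.5 + 408) = 20.6 m/s.

20.6 m/s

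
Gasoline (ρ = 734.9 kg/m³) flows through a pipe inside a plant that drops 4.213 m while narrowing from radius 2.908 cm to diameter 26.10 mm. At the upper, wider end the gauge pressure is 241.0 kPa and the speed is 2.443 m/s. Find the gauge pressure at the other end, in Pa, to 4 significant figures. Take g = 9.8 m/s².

The volume flow rate is constant, so v₂ = (A₁/A₂)v₁ = (26.57/5.350)·2.443 = 12.13 m/s.
Energy conservation along the streamline gives P₂ = P₁ − ½ρ(v₂² − v₁²) − ρg(h₂ − h₁).
P₂ = 241000 + ½·734.9·(2.443² − 12.13²) − 734.9·9.8·(−4.213) = 241000 + (-51880) − (-30340) = 219500 Pa.

219500 Pa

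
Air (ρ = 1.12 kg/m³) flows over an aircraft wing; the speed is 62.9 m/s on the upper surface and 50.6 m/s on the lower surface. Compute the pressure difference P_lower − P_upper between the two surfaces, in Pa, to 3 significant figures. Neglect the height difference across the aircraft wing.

With negligible Δh, P + ½ρv² is constant, so P_low − P_up = ½ρ(v_up² − v_low²).
ΔP = ½·1.12·(62.9² − 50.6²) = 782 Pa.

782 Pa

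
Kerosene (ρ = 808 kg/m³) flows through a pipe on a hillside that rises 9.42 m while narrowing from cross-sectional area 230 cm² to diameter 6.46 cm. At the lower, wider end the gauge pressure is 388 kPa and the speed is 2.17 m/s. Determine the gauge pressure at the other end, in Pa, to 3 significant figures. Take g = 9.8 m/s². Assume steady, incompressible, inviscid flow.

Mass conservation (A₁v₁ = A₂v₂) gives v₂ = 2.17 × 230/32.8 = 15.2 m/s.
Bernoulli: P₁ + ½ρv₁² + ρg h₁ = P₂ + ½ρv₂² + ρg h₂, so P₂ = P₁ + ½ρ(v₁² − v₂²) − ρg(h₂ − h₁).
P₂ = 388000 + ½·808·(2.17² − 15.2²) − 808·9.8·(+9.42) = 388000 + (-91800) − (74600) = 222000 Pa.

P₂ = 222000 Pa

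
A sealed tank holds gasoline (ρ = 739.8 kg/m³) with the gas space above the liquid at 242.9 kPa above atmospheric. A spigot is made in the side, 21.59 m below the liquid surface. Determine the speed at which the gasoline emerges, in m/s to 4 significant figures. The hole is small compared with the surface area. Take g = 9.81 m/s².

Take point 1 at the surface (v₁ ≈ 0) and point 2 at the hole (at atmospheric pressure). Bernoulli: P₁ + ρg h = P_atm + ½ρv₂².
With P₁ − P_atm = 242900 Pa, v₂ = √(2gh + 2ΔP/ρ) = √(2·9.81·21.59 + 2·242900/739.8) = 32.87 m/s.

32.87 m/s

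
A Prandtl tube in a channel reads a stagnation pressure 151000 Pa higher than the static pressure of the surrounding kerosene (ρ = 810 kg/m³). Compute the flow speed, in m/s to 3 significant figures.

At the stagnation point the flow is brought to rest, so Bernoulli gives P_stag − P_static = ½ρv².
v = √(2ΔP/ρ) = √(2·151000/810) = 19.3 m/s.

19.3 m/s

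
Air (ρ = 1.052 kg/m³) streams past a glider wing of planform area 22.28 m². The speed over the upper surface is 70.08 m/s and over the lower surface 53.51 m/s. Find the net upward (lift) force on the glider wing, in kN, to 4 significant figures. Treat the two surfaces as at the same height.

The faster flow above has the lower pressure; Bernoulli (same height) gives ΔP = ½ρ(v_up² − v_low²).
ΔP = ½·1.052·(70.08² − 53.51²) = 1077 Pa.
Lift = ΔP · A = 1077 × 22.28 = 24000 N.

24.00 kN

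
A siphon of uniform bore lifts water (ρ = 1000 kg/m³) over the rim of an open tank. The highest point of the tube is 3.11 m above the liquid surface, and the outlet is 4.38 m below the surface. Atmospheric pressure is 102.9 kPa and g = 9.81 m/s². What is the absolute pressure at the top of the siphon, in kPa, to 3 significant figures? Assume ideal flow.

Bernoulli surface→outlet gives ½v² = g·h_out, so v = √(2·9.81·4.38) = 9.27 m/s.
With constant cross-section the crest speed equals v; applying Bernoulli from the surface up to the crest, P_top = P_atm − ½ρv² − ρg·h_top.
P_top = 102900 − ½·1000·9.27² − 1000·9.81·3.11 = 29400 Pa.

P_top ≈ 29.4 kPa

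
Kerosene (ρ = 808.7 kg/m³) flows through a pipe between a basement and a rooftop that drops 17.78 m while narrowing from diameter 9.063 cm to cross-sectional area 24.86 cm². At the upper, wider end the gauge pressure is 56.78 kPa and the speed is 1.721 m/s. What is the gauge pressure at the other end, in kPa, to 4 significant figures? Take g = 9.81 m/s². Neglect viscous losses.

P₂ = 191.0 kPa

The volume flow rate is constant, so v₂ = (A₁/A₂)v₁ = (64.51/24.86)·1.721 = 4.466 m/s.
Energy conservation along the streamline gives P₂ = P₁ − ½ρ(v₂² − v₁²) − ρg(h₂ − h₁).
P₂ = 56780 + ½·808.7·(1.721² − 4.466²) − 808.7·9.81·(−17.78) = 56780 + (-6867) − (-141100) = 191000 Pa.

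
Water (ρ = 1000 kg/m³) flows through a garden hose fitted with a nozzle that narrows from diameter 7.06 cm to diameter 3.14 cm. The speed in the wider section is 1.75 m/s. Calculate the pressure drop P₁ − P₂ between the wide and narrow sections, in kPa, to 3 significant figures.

Continuity gives A₁v₁ = A₂v₂, so v₂ = (39.1 cm²)/(7.74 cm²) × 1.75 m/s = 8.85 m/s.
With no height change, Bernoulli's equation is P₁ + ½ρv₁² = P₂ + ½ρv₂².
P₁ − P₂ = ½·1000·(8.85² − 1.75²) = ½·1000·75.2 = 37600 Pa.

ΔP = 37.6 kPa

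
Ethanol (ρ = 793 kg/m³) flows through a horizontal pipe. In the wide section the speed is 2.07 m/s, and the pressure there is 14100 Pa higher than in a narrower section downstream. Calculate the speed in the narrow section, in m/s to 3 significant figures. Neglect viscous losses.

v₂ ≈ 6.31 m/s

Along the level pipe P + ½ρv² is conserved, hence v₂² = v₁² + 2(P₁ − P₂)/ρ.
v₂ = √(2.07² + 2·14100/793) = √(4.28 + 35.6) = 6.31 m/s.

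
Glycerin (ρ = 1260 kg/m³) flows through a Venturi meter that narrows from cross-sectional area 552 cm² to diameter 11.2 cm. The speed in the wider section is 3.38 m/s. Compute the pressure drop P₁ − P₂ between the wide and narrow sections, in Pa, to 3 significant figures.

Continuity gives A₁v₁ = A₂v₂, so v₂ = (552 cm²)/(98.5 cm²) × 3.38 m/s = 18.9 m/s.
Bernoulli (h₁ = h₂): P₁ − P₂ = ½ρ(v₂² − v₁²).
P₁ − P₂ = ½·1260·(18.9² − 3.38²) = ½·1260·347 = 219000 Pa.

ΔP = 219000 Pa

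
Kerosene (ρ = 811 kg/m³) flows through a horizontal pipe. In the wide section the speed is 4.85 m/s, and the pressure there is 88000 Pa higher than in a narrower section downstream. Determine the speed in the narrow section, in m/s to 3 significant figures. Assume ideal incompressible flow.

With h₁ = h₂, rearranging Bernoulli gives v₂ = √(v₁² + 2ΔP/ρ).
v₂ = √(4.85² + 2·88000/811) = √(23.5 + 217) = 15.5 m/s.

15.5 m/s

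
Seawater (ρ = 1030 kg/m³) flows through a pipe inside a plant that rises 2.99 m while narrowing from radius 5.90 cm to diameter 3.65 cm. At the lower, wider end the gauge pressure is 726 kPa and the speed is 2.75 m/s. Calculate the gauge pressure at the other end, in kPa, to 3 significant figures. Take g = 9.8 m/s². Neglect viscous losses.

P₂ = 274 kPa

By continuity, v₂ = v₁·A₁/A₂ = 2.75·(109/10.5) = 28.7 m/s.
Bernoulli: P₁ + ½ρv₁² + ρg h₁ = P₂ + ½ρv₂² + ρg h₂, so P₂ = P₁ + ½ρ(v₁² − v₂²) − ρg(h₂ − h₁).
P₂ = 726000 + ½·1030·(2.75² − 28.7²) − 1030·9.8·(+2.99) = 726000 + (-422000) − (30200) = 274000 Pa.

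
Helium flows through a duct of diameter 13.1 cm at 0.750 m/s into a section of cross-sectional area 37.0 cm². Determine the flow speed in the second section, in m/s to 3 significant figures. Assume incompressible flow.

v₂ = 2.73 m/s

The volume flow rate is constant, so v₂ = (A₁/A₂)v₁ = (135/37.0)·0.750 = 2.73 m/s.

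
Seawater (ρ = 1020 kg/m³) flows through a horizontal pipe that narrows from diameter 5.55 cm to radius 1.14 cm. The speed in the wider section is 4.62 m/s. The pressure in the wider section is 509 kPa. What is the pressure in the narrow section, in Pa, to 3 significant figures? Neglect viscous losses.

Continuity gives A₁v₁ = A₂v₂, so v₂ = (24.2 cm²)/(4.08 cm²) × 4.62 m/s = 27.4 m/s.
Bernoulli (h₁ = h₂): P₁ − P₂ = ½ρ(v₂² − v₁²).
P₂ = P₁ − ½ρ(v₂² − v₁²) = 509000 − ½·1020·(27.4² − 4.62²) = 509000 − 371000 = 138000 Pa.

P₂ ≈ 138000 Pa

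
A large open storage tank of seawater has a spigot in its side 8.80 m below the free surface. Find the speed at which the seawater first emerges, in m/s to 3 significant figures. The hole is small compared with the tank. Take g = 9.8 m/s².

13.1 m/s

The surface is effectively still and both ends are open, so ½v² = gh and v = √(2·9.8·8.80) = 13.1 m/s.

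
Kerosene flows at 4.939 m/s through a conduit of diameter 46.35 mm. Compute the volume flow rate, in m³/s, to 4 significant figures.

0.008334 m³/s

Q = A·v = 0.001687 m² × 4.939 m/s = 0.008334 m³/s.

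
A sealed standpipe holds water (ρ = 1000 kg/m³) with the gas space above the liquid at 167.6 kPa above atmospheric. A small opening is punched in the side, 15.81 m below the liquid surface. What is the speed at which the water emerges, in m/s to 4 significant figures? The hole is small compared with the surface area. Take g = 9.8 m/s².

v = 25.40 m/s

Take point 1 at the surface (v₁ ≈ 0) and point 2 at the hole (at atmospheric pressure). Bernoulli: P₁ + ρg h = P_atm + ½ρv₂².
With P₁ − P_atm = 167600 Pa, v₂ = √(2gh + 2ΔP/ρ) = √(2·9.8·15.81 + 2·167600/1000) = 25.40 m/s.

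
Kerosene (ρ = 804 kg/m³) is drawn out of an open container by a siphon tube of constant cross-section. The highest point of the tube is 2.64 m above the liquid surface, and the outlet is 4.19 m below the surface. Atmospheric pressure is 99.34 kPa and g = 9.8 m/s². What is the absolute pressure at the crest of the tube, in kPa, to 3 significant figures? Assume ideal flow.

P_top ≈ 45.5 kPa

The outlet speed comes from Torricelli: v = √(2g·4.19) = 9.06 m/s.
Continuity keeps v the same throughout the tube; from surface to crest, P_atm + 0 = P_top + ½ρv² + ρg·h_top.
P_top = 99340 − ½·804·9.06² − 804·9.8·2.64 = 45500 Pa.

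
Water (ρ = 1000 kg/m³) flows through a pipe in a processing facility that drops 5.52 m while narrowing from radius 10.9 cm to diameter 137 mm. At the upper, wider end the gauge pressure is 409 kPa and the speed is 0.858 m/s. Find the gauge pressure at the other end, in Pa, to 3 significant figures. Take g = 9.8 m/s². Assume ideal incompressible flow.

The volume flow rate is constant, so v₂ = (A₁/A₂)v₁ = (373/147)·0.858 = 2.17 m/s.
Bernoulli: P₁ + ½ρv₁² + ρg h₁ = P₂ + ½ρv₂² + ρg h₂, so P₂ = P₁ + ½ρ(v₁² − v₂²) − ρg(h₂ − h₁).
P₂ = 409000 + ½·1000·(0.858² − 2.17²) − 1000·9.8·(−5.52) = 409000 + (-1990) − (-54100) = 461000 Pa.

P₂ ≈ 461000 Pa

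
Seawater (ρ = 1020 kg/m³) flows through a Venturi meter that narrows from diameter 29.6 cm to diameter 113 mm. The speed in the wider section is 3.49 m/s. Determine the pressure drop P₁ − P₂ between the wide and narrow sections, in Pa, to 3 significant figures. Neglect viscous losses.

Mass conservation (A₁v₁ = A₂v₂) gives v₂ = 3.49 × 688/100 = 23.9 m/s.
Bernoulli (h₁ = h₂): P₁ − P₂ = ½ρ(v₂² − v₁²).
P₁ − P₂ = ½·1020·(23.9² − 3.49²) = ½·1020·561 = 286000 Pa.

ΔP ≈ 286000 Pa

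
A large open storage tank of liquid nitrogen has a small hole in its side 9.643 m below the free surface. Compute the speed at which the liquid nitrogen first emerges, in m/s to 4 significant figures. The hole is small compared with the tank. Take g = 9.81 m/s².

Torricelli's result v = √(2gh) gives v = √(2·9.81·9.643) = 13.75 m/s.

v ≈ 13.75 m/s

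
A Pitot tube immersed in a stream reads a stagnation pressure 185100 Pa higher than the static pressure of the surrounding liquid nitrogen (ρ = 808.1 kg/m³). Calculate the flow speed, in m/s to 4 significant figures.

At the stagnation point the flow is brought to rest, so Bernoulli gives P_stag − P_static = ½ρv².
v = √(2ΔP/ρ) = √(2·185100/808.1) = 21.40 m/s.

v = 21.40 m/s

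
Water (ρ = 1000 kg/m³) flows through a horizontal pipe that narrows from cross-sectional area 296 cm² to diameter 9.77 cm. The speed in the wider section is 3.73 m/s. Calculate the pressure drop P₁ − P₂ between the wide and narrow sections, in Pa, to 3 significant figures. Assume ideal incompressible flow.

Continuity gives A₁v₁ = A₂v₂, so v₂ = (296 cm²)/(75.0 cm²) × 3.73 m/s = 14.7 m/s.
Bernoulli (h₁ = h₂): P₁ − P₂ = ½ρ(v₂² − v₁²).
P₁ − P₂ = ½·1000·(14.7² − 3.73²) = ½·1000·203 = 101000 Pa.

101000 Pa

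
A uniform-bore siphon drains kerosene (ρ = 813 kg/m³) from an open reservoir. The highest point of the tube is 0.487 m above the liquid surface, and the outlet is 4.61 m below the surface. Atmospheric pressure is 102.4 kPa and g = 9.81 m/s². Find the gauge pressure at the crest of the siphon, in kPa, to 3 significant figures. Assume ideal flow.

P_gauge ≈ -40.7 kPa

Bernoulli surface→outlet gives ½v² = g·h_out, so v = √(2·9.81·4.61) = 9.51 m/s.
The bore is uniform, so the speed at the crest is the same v. Bernoulli surface→crest: P_atm = P_top + ½ρv² + ρg·h_top.
P_top = 102400 − ½·813·9.51² − 813·9.81·0.487 = 61700 Pa. So P_gauge = P_top − P_atm = -40700 Pa.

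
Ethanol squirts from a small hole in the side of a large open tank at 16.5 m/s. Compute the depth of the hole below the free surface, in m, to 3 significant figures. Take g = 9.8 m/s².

Inverting v = √(2gh) gives h = v² / 2g.
h = 16.5²/(2·9.8) = 272/19.60 = 13.9 m.

h = 13.9 m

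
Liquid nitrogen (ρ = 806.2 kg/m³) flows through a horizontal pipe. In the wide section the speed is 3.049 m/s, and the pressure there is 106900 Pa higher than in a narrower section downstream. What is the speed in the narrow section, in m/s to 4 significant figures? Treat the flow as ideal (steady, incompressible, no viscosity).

v₂ = 16.57 m/s

Along the level pipe P + ½ρv² is conserved, hence v₂² = v₁² + 2(P₁ − P₂)/ρ.
v₂ = √(3.049² + 2·106900/806.2) = √(9.296 + 265.2) = 16.57 m/s.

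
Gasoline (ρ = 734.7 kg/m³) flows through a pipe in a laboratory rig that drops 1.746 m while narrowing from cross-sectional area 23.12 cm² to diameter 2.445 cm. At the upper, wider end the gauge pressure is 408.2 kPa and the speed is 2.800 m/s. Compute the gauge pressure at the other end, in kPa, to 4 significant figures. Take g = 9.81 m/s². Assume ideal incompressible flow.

Continuity gives A₁v₁ = A₂v₂, so v₂ = (23.12 cm²)/(4.695 cm²) × 2.800 m/s = 13.79 m/s.
Bernoulli: P₁ + ½ρv₁² + ρg h₁ = P₂ + ½ρv₂² + ρg h₂, so P₂ = P₁ + ½ρ(v₁² − v₂²) − ρg(h₂ − h₁).
P₂ = 408200 + ½·734.7·(2.800² − 13.79²) − 734.7·9.81·(−1.746) = 408200 + (-66960) − (-12580) = 353800 Pa.

P₂ ≈ 353.8 kPa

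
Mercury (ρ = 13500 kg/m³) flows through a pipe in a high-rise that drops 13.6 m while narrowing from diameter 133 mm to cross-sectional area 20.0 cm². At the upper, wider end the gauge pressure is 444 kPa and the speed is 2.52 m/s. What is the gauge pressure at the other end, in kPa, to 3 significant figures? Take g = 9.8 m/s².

P₂ ≈ 218 kPa

By continuity, v₂ = v₁·A₁/A₂ = 2.52·(139/20.0) = 17.5 m/s.
Bernoulli: P₁ + ½ρv₁² + ρg h₁ = P₂ + ½ρv₂² + ρg h₂, so P₂ = P₁ + ½ρ(v₁² − v₂²) − ρg(h₂ − h₁).
P₂ = 444000 + ½·13500·(2.52² − 17.5²) − 13500·9.8·(−13.6) = 444000 + (-2030000) − (-1800000) = 218000 Pa.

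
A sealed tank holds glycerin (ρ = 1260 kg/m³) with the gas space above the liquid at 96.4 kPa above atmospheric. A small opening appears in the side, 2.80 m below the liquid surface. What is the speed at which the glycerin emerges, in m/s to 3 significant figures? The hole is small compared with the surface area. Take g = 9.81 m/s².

14.4 m/s

Take point 1 at the surface (v₁ ≈ 0) and point 2 at the hole (at atmospheric pressure). Bernoulli: P₁ + ρg h = P_atm + ½ρv₂².
With P₁ − P_atm = 96400 Pa, v₂ = √(2gh + 2ΔP/ρ) = √(2·9.81·2.80 + 2·96400/1260) = 14.4 m/s.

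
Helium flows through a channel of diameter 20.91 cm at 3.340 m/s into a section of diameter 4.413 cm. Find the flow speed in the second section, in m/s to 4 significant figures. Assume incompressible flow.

74.99 m/s

The volume flow rate is constant, so v₂ = (A₁/A₂)v₁ = (343.4/15.30)·3.340 = 74.99 m/s.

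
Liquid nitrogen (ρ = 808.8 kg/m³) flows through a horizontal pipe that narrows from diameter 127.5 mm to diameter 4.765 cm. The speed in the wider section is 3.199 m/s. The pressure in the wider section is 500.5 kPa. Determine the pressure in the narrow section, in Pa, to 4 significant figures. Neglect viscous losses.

292500 Pa

Mass conservation (A₁v₁ = A₂v₂) gives v₂ = 3.199 × 127.7/17.83 = 22.90 m/s.
Along the horizontal streamline, P + ½ρv² is constant.
P₂ = P₁ − ½ρ(v₂² − v₁²) = 500500 − ½·808.8·(22.90² − 3.199²) = 500500 − 208000 = 292500 Pa.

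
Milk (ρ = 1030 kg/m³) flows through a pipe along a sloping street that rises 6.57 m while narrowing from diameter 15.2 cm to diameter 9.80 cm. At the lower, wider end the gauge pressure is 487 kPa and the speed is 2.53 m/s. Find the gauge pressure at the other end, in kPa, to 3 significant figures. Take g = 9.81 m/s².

The volume flow rate is constant, so v₂ = (A₁/A₂)v₁ = (181/75.4)·2.53 = 6.09 m/s.
Energy conservation along the streamline gives P₂ = P₁ − ½ρ(v₂² − v₁²) − ρg(h₂ − h₁).
P₂ = 487000 + ½·1030·(2.53² − 6.09²) − 1030·9.81·(+6.57) = 487000 + (-15800) − (66400) = 405000 Pa.

405 kPa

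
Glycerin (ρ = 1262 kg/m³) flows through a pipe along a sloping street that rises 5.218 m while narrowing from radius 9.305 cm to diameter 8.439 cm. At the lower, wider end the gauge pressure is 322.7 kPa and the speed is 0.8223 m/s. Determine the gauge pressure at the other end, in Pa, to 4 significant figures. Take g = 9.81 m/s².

P₂ ≈ 248400 Pa

The volume flow rate is constant, so v₂ = (A₁/A₂)v₁ = (272.0/55.93)·0.8223 = 3.999 m/s.
Bernoulli: P₁ + ½ρv₁² + ρg h₁ = P₂ + ½ρv₂² + ρg h₂, so P₂ = P₁ + ½ρ(v₁² − v₂²) − ρg(h₂ − h₁).
P₂ = 322700 + ½·1262·(0.8223² − 3.999²) − 1262·9.81·(+5.218) = 322700 + (-9664) − (64600) = 248400 Pa.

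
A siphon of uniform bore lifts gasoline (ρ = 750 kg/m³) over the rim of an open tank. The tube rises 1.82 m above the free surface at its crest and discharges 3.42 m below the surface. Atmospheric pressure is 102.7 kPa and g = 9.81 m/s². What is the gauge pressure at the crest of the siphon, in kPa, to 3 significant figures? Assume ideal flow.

P_gauge ≈ -38.6 kPa

Bernoulli surface→outlet gives ½v² = g·h_out, so v = √(2·9.81·3.42) = 8.19 m/s.
The bore is uniform, so the speed at the crest is the same v. Bernoulli surface→crest: P_atm = P_top + ½ρv² + ρg·h_top.
P_top = 102700 − ½·750·8.19² − 750·9.81·1.82 = 64100 Pa. So P_gauge = P_top − P_atm = -38600 Pa.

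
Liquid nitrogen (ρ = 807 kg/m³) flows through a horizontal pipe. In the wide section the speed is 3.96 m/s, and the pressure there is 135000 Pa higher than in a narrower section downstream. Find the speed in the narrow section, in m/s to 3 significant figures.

Along the level pipe P + ½ρv² is conserved, hence v₂² = v₁² + 2(P₁ − P₂)/ρ.
v₂ = √(3.96² + 2·135000/807) = √(15.7 + 335) = 18.7 m/s.

18.7 m/s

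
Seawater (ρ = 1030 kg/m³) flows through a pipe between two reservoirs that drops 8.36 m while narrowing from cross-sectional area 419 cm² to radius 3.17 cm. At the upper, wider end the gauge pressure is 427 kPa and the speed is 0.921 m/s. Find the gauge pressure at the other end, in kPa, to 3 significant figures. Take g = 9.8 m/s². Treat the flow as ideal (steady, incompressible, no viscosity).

Mass conservation (A₁v₁ = A₂v₂) gives v₂ = 0.921 × 419/31.6 = 12.2 m/s.
Bernoulli: P₁ + ½ρv₁² + ρg h₁ = P₂ + ½ρv₂² + ρg h₂, so P₂ = P₁ + ½ρ(v₁² − v₂²) − ρg(h₂ − h₁).
P₂ = 427000 + ½·1030·(0.921² − 12.2²) − 1030·9.8·(−8.36) = 427000 + (-76500) − (-84400) = 435000 Pa.

P₂ ≈ 435 kPa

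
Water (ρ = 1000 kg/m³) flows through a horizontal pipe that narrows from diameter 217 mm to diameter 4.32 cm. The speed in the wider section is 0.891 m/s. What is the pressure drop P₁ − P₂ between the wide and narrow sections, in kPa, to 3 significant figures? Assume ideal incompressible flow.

Mass conservation (A₁v₁ = A₂v₂) gives v₂ = 0.891 × 370/14.7 = 22.5 m/s.
The pipe is horizontal, so Bernoulli reduces to P₁ + ½ρv₁² = P₂ + ½ρv₂².
P₁ − P₂ = ½·1000·(22.5² − 0.891²) = ½·1000·505 = 252000 Pa.

ΔP ≈ 252 kPa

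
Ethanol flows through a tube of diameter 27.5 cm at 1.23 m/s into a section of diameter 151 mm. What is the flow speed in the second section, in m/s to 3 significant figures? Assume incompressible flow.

The volume flow rate is constant, so v₂ = (A₁/A₂)v₁ = (594/179)·1.23 = 4.08 m/s.

4.08 m/s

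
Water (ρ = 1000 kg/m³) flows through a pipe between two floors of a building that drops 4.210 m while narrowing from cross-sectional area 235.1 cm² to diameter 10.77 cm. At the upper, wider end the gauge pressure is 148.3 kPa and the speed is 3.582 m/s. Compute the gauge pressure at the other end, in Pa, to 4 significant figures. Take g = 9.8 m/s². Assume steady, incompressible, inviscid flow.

Mass conservation (A₁v₁ = A₂v₂) gives v₂ = 3.582 × 235.1/91.10 = 9.244 m/s.
Applying Bernoulli between the two ends and solving for P₂: P₂ = P₁ + ½ρ(v₁² − v₂²) − ρgΔh.
P₂ = 148300 + ½·1000·(3.582² − 9.244²) − 1000·9.8·(−4.210) = 148300 + (-36310) − (-41260) = 153200 Pa.

P₂ = 153200 Pa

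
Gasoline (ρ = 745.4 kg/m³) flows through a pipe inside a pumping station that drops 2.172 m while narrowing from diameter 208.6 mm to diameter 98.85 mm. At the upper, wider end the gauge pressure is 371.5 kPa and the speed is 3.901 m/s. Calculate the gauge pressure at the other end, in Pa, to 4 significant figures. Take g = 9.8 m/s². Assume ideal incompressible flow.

P₂ ≈ 280600 Pa

By continuity, v₂ = v₁·A₁/A₂ = 3.901·(341.8/76.74) = 17.37 m/s.
Bernoulli: P₁ + ½ρv₁² + ρg h₁ = P₂ + ½ρv₂² + ρg h₂, so P₂ = P₁ + ½ρ(v₁² − v₂²) − ρg(h₂ − h₁).
P₂ = 371500 + ½·745.4·(3.901² − 17.37²) − 745.4·9.8·(−2.172) = 371500 + (-106800) − (-15870) = 280600 Pa.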